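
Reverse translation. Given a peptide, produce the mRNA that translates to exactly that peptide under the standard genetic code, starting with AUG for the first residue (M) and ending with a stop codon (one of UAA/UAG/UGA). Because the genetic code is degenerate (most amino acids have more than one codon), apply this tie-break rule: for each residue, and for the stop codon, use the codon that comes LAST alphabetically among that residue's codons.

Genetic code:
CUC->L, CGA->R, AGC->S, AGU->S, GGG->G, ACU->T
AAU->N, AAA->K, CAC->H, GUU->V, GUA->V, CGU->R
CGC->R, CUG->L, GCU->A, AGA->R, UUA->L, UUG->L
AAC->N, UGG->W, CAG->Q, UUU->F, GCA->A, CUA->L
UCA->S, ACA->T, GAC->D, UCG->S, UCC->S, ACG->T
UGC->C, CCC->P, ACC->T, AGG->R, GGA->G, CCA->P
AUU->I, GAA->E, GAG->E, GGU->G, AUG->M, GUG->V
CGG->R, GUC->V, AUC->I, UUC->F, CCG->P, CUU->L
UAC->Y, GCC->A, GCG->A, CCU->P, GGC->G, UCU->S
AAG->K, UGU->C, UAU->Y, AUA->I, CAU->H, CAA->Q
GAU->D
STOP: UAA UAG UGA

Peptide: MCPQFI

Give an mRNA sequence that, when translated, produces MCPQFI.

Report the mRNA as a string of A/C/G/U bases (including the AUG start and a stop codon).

residue 1: M -> AUG (start codon)
residue 2: C codons sorted = UGC,UGU -> pick last = UGU
residue 3: P codons sorted = CCA,CCC,CCG,CCU -> pick last = CCU
residue 4: Q codons sorted = CAA,CAG -> pick last = CAG
residue 5: F codons sorted = UUC,UUU -> pick last = UUU
residue 6: I codons sorted = AUA,AUC,AUU -> pick last = AUU
terminator: stop codons sorted = UAA,UAG,UGA -> pick last = UGA

Answer: mRNA: AUGUGUCCUCAGUUUAUUUGA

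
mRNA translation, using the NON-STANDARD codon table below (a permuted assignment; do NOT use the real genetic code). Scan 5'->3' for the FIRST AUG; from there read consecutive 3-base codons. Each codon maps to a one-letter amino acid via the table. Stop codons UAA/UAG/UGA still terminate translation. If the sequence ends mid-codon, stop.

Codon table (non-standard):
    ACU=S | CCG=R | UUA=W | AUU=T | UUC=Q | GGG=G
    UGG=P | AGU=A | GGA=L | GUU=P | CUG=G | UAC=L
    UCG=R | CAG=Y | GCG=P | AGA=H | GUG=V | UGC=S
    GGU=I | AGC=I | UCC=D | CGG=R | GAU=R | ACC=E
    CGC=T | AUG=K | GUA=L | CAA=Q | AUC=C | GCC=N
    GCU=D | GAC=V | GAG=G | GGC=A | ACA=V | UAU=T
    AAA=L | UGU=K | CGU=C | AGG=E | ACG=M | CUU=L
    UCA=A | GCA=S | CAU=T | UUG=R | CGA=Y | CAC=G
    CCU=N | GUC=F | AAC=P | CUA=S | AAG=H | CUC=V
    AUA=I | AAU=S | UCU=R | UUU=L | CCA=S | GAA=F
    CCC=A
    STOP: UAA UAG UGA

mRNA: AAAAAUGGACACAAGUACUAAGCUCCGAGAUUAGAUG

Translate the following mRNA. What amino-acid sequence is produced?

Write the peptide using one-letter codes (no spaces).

start AUG at pos 4
pos 4: AUG -> K; peptide=K
pos 7: GAC -> V; peptide=KV
pos 10: ACA -> V; peptide=KVV
pos 13: AGU -> A; peptide=KVVA
pos 16: ACU -> S; peptide=KVVAS
pos 19: AAG -> H; peptide=KVVASH
pos 22: CUC -> V; peptide=KVVASHV
pos 25: CGA -> Y; peptide=KVVASHVY
pos 28: GAU -> R; peptide=KVVASHVYR
pos 31: UAG -> STOP

Answer: KVVASHVYR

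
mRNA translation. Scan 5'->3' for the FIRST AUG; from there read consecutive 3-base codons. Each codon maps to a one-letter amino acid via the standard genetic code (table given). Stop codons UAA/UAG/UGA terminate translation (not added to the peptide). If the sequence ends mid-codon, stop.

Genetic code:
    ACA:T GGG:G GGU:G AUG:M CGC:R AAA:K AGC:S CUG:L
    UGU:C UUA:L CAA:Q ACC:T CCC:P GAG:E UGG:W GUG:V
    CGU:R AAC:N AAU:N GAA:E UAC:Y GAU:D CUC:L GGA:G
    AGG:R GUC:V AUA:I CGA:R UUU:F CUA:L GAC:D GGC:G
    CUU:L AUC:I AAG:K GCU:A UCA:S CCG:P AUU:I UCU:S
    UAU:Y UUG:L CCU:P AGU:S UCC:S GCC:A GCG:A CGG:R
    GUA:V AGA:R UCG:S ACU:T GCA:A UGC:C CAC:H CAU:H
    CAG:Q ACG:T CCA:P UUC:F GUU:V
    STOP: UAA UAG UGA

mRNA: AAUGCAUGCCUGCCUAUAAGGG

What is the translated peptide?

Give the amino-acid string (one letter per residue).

Answer: MHACL

Derivation:
start AUG at pos 1
pos 1: AUG -> M; peptide=M
pos 4: CAU -> H; peptide=MH
pos 7: GCC -> A; peptide=MHA
pos 10: UGC -> C; peptide=MHAC
pos 13: CUA -> L; peptide=MHACL
pos 16: UAA -> STOP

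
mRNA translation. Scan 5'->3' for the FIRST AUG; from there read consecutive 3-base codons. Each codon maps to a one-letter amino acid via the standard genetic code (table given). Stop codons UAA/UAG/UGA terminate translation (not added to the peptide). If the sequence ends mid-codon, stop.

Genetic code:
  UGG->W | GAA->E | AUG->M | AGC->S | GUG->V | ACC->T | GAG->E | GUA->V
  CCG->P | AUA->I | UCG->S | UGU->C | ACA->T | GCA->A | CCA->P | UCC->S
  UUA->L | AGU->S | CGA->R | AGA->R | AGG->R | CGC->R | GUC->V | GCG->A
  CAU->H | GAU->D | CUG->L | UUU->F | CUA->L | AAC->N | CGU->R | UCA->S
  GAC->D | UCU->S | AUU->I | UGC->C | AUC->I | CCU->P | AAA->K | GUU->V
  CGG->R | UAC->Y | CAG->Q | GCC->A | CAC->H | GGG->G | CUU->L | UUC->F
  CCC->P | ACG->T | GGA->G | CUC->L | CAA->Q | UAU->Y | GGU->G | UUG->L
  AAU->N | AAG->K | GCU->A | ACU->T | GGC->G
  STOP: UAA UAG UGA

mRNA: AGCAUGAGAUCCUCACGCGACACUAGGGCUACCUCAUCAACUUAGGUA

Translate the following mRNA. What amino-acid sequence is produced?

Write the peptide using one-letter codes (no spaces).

start AUG at pos 3
pos 3: AUG -> M; peptide=M
pos 6: AGA -> R; peptide=MR
pos 9: UCC -> S; peptide=MRS
pos 12: UCA -> S; peptide=MRSS
pos 15: CGC -> R; peptide=MRSSR
pos 18: GAC -> D; peptide=MRSSRD
pos 21: ACU -> T; peptide=MRSSRDT
pos 24: AGG -> R; peptide=MRSSRDTR
pos 27: GCU -> A; peptide=MRSSRDTRA
pos 30: ACC -> T; peptide=MRSSRDTRAT
pos 33: UCA -> S; peptide=MRSSRDTRATS
pos 36: UCA -> S; peptide=MRSSRDTRATSS
pos 39: ACU -> T; peptide=MRSSRDTRATSST
pos 42: UAG -> STOP

Answer: MRSSRDTRATSST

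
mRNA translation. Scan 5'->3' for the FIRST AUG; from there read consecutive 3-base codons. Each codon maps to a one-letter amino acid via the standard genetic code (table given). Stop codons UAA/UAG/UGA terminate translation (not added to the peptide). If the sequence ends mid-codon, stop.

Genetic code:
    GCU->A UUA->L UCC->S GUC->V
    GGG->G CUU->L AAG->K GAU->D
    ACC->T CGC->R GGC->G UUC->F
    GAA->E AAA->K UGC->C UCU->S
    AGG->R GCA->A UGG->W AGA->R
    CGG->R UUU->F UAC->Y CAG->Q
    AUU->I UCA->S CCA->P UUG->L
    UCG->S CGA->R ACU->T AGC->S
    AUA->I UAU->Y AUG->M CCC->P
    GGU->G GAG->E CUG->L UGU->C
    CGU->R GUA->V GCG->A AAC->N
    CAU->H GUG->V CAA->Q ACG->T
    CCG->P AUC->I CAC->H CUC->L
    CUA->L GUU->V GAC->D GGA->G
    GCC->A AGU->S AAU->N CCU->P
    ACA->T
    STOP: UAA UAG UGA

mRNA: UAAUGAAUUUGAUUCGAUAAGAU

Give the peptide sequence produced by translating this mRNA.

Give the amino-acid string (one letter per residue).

start AUG at pos 2
pos 2: AUG -> M; peptide=M
pos 5: AAU -> N; peptide=MN
pos 8: UUG -> L; peptide=MNL
pos 11: AUU -> I; peptide=MNLI
pos 14: CGA -> R; peptide=MNLIR
pos 17: UAA -> STOP

Answer: MNLIR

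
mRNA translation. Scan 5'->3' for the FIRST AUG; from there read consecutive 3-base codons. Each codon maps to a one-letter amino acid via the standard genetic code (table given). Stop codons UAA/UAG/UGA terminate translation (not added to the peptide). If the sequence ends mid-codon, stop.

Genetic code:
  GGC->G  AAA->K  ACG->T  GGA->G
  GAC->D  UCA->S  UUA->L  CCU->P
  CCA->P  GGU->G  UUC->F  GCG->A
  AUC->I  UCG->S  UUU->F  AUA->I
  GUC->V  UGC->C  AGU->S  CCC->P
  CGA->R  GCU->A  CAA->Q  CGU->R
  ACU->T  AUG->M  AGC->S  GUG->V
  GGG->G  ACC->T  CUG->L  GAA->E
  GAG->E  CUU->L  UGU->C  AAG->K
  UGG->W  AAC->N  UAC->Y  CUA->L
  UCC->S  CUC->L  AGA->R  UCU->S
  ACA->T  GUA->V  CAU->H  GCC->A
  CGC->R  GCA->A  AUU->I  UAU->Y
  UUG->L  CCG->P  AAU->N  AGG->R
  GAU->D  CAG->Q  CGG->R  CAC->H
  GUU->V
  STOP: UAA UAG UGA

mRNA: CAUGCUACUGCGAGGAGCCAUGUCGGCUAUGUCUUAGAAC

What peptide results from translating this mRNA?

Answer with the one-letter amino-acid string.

Answer: MLLRGAMSAMS

Derivation:
start AUG at pos 1
pos 1: AUG -> M; peptide=M
pos 4: CUA -> L; peptide=ML
pos 7: CUG -> L; peptide=MLL
pos 10: CGA -> R; peptide=MLLR
pos 13: GGA -> G; peptide=MLLRG
pos 16: GCC -> A; peptide=MLLRGA
pos 19: AUG -> M; peptide=MLLRGAM
pos 22: UCG -> S; peptide=MLLRGAMS
pos 25: GCU -> A; peptide=MLLRGAMSA
pos 28: AUG -> M; peptide=MLLRGAMSAM
pos 31: UCU -> S; peptide=MLLRGAMSAMS
pos 34: UAG -> STOP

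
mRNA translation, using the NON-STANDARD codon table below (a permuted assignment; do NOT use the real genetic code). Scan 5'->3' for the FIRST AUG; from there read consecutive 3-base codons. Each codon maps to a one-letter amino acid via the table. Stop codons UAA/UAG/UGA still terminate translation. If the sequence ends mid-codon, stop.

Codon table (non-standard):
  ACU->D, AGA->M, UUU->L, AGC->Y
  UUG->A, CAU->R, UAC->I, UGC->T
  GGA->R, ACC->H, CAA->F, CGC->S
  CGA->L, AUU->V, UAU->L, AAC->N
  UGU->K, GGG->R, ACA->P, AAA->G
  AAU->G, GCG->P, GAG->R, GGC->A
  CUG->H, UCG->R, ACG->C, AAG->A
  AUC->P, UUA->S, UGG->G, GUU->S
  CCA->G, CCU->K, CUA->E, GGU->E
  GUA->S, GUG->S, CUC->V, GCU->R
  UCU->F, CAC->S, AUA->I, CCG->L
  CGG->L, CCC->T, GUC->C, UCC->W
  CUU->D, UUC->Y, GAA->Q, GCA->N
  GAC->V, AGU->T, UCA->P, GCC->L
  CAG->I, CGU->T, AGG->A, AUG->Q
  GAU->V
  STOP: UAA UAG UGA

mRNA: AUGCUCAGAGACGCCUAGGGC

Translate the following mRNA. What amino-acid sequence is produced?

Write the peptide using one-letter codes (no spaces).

start AUG at pos 0
pos 0: AUG -> Q; peptide=Q
pos 3: CUC -> V; peptide=QV
pos 6: AGA -> M; peptide=QVM
pos 9: GAC -> V; peptide=QVMV
pos 12: GCC -> L; peptide=QVMVL
pos 15: UAG -> STOP

Answer: QVMVL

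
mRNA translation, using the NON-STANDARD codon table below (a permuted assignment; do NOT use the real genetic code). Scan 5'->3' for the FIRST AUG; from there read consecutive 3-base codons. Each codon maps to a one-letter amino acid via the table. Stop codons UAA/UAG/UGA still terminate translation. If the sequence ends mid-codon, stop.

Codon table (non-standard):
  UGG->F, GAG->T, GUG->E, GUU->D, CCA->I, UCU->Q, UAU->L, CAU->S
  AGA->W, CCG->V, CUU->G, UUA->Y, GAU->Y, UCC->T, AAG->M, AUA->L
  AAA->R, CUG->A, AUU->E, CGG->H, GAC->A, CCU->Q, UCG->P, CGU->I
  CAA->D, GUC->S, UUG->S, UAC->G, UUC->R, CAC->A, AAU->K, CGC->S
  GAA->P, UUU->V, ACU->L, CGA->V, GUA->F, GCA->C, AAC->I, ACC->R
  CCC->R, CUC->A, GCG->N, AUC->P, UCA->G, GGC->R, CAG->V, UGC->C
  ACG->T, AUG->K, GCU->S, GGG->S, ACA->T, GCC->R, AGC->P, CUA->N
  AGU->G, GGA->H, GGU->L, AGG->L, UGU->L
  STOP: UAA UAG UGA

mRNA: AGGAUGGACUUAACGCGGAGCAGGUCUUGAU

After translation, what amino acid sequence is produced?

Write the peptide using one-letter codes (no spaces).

Answer: KAYTHPLQ

Derivation:
start AUG at pos 3
pos 3: AUG -> K; peptide=K
pos 6: GAC -> A; peptide=KA
pos 9: UUA -> Y; peptide=KAY
pos 12: ACG -> T; peptide=KAYT
pos 15: CGG -> H; peptide=KAYTH
pos 18: AGC -> P; peptide=KAYTHP
pos 21: AGG -> L; peptide=KAYTHPL
pos 24: UCU -> Q; peptide=KAYTHPLQ
pos 27: UGA -> STOP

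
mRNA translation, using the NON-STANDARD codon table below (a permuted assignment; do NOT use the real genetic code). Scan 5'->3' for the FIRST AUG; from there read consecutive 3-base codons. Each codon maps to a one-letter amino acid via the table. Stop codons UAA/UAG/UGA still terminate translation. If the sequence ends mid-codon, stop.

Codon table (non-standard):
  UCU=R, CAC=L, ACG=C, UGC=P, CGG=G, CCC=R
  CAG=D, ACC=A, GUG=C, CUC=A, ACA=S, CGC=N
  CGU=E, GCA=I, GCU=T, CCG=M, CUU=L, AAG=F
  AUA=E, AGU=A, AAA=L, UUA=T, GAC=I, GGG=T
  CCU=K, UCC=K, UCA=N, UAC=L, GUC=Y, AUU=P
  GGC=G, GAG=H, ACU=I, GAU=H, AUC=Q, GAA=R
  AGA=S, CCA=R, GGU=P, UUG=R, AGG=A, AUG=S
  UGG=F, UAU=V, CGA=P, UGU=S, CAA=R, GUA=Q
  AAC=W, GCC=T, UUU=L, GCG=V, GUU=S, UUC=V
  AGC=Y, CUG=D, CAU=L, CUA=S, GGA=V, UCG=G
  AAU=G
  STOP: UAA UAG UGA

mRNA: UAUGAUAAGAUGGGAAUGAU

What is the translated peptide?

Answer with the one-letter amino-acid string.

Answer: SESFR

Derivation:
start AUG at pos 1
pos 1: AUG -> S; peptide=S
pos 4: AUA -> E; peptide=SE
pos 7: AGA -> S; peptide=SES
pos 10: UGG -> F; peptide=SESF
pos 13: GAA -> R; peptide=SESFR
pos 16: UGA -> STOP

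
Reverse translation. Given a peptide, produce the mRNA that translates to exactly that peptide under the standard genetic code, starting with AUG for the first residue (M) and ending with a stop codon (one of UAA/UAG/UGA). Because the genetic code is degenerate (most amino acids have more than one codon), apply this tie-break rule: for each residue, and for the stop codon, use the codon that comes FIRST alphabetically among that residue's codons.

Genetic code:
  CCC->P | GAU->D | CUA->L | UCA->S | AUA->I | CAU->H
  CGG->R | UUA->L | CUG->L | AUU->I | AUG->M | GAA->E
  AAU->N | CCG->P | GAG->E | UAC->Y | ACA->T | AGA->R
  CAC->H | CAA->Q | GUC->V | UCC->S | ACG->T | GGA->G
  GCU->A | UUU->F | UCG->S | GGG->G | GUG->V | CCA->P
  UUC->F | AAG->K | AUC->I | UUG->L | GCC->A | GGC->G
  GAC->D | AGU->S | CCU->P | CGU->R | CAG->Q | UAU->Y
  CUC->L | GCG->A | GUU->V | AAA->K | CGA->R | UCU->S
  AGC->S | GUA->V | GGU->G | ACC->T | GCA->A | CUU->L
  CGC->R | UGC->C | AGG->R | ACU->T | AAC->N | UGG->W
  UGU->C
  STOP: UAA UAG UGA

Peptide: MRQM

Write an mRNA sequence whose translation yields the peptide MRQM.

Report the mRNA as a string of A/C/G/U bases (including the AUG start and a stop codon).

residue 1: M -> AUG (start codon)
residue 2: R codons sorted = AGA,AGG,CGA,CGC,CGG,CGU -> pick first = AGA
residue 3: Q codons sorted = CAA,CAG -> pick first = CAA
residue 4: M -> AUG (only codon)
terminator: stop codons sorted = UAA,UAG,UGA -> pick first = UAA

Answer: mRNA: AUGAGACAAAUGUAA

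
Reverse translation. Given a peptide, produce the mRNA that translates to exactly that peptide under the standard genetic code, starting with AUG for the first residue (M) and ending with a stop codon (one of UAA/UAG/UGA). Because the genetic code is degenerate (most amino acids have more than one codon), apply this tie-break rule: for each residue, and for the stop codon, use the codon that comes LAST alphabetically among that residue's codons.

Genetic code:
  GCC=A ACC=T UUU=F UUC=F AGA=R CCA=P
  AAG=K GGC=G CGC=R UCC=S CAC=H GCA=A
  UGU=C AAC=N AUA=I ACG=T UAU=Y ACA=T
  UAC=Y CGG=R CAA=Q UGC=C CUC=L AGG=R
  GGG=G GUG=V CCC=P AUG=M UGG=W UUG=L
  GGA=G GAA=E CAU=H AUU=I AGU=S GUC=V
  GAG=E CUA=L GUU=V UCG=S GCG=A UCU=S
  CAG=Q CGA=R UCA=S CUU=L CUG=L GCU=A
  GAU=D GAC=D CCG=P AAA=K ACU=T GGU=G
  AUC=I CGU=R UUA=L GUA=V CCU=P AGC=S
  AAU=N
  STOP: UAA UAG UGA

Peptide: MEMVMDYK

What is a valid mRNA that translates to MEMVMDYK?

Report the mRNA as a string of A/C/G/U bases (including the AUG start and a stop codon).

Answer: mRNA: AUGGAGAUGGUUAUGGAUUAUAAGUGA

Derivation:
residue 1: M -> AUG (start codon)
residue 2: E codons sorted = GAA,GAG -> pick last = GAG
residue 3: M -> AUG (only codon)
residue 4: V codons sorted = GUA,GUC,GUG,GUU -> pick last = GUU
residue 5: M -> AUG (only codon)
residue 6: D codons sorted = GAC,GAU -> pick last = GAU
residue 7: Y codons sorted = UAC,UAU -> pick last = UAU
residue 8: K codons sorted = AAA,AAG -> pick last = AAG
terminator: stop codons sorted = UAA,UAG,UGA -> pick last = UGA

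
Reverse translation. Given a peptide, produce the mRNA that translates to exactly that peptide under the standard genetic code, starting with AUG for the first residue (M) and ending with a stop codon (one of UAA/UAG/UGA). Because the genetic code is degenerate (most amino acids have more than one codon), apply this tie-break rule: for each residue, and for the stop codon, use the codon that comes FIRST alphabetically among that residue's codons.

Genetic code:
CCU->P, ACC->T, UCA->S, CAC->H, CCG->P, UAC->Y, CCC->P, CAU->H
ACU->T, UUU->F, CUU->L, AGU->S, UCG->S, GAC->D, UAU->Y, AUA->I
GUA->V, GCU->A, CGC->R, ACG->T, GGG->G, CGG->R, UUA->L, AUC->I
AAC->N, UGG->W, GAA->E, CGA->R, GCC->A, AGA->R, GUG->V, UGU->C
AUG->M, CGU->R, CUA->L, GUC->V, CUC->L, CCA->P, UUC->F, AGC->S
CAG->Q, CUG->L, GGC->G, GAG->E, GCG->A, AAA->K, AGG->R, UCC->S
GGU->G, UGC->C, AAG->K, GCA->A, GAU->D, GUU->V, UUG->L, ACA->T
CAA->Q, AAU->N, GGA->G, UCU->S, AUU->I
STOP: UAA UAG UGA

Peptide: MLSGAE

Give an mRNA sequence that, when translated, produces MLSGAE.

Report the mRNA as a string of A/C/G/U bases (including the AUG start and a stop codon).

residue 1: M -> AUG (start codon)
residue 2: L codons sorted = CUA,CUC,CUG,CUU,UUA,UUG -> pick first = CUA
residue 3: S codons sorted = AGC,AGU,UCA,UCC,UCG,UCU -> pick first = AGC
residue 4: G codons sorted = GGA,GGC,GGG,GGU -> pick first = GGA
residue 5: A codons sorted = GCA,GCC,GCG,GCU -> pick first = GCA
residue 6: E codons sorted = GAA,GAG -> pick first = GAA
terminator: stop codons sorted = UAA,UAG,UGA -> pick first = UAA

Answer: mRNA: AUGCUAAGCGGAGCAGAAUAA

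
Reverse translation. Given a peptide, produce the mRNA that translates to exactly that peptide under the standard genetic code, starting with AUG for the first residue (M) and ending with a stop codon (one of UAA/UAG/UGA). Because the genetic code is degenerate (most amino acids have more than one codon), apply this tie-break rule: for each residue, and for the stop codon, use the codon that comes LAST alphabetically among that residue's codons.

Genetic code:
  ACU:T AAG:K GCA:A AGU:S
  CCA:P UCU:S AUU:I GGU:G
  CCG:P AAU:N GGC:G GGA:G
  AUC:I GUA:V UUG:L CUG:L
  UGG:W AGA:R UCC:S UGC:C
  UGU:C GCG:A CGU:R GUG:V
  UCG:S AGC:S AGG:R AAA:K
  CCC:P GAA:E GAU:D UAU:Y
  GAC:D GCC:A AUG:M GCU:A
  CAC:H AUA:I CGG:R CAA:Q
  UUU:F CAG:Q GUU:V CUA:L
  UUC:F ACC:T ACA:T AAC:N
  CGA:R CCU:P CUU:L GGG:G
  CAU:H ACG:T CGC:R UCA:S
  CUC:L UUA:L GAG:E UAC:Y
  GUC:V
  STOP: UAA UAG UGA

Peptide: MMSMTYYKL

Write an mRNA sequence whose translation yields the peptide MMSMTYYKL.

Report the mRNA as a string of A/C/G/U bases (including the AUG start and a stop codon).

residue 1: M -> AUG (start codon)
residue 2: M -> AUG (only codon)
residue 3: S codons sorted = AGC,AGU,UCA,UCC,UCG,UCU -> pick last = UCU
residue 4: M -> AUG (only codon)
residue 5: T codons sorted = ACA,ACC,ACG,ACU -> pick last = ACU
residue 6: Y codons sorted = UAC,UAU -> pick last = UAU
residue 7: Y codons sorted = UAC,UAU -> pick last = UAU
residue 8: K codons sorted = AAA,AAG -> pick last = AAG
residue 9: L codons sorted = CUA,CUC,CUG,CUU,UUA,UUG -> pick last = UUG
terminator: stop codons sorted = UAA,UAG,UGA -> pick last = UGA

Answer: mRNA: AUGAUGUCUAUGACUUAUUAUAAGUUGUGA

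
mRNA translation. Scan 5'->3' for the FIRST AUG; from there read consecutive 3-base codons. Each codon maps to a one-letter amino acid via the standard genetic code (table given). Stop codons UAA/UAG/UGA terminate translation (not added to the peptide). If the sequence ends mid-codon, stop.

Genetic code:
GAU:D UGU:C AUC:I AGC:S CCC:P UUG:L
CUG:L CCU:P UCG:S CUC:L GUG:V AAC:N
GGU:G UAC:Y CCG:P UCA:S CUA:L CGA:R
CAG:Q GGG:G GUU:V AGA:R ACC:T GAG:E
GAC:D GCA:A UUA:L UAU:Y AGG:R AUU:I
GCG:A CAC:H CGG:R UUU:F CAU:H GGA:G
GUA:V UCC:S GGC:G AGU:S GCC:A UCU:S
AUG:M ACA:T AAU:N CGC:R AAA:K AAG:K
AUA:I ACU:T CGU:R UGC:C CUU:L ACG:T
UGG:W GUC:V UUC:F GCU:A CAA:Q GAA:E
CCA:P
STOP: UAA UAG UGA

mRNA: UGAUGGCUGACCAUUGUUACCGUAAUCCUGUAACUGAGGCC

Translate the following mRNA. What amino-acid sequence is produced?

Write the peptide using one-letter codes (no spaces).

Answer: MADHCYRNPVTEA

Derivation:
start AUG at pos 2
pos 2: AUG -> M; peptide=M
pos 5: GCU -> A; peptide=MA
pos 8: GAC -> D; peptide=MAD
pos 11: CAU -> H; peptide=MADH
pos 14: UGU -> C; peptide=MADHC
pos 17: UAC -> Y; peptide=MADHCY
pos 20: CGU -> R; peptide=MADHCYR
pos 23: AAU -> N; peptide=MADHCYRN
pos 26: CCU -> P; peptide=MADHCYRNP
pos 29: GUA -> V; peptide=MADHCYRNPV
pos 32: ACU -> T; peptide=MADHCYRNPVT
pos 35: GAG -> E; peptide=MADHCYRNPVTE
pos 38: GCC -> A; peptide=MADHCYRNPVTEA
pos 41: only 0 nt remain (<3), stop (end of mRNA)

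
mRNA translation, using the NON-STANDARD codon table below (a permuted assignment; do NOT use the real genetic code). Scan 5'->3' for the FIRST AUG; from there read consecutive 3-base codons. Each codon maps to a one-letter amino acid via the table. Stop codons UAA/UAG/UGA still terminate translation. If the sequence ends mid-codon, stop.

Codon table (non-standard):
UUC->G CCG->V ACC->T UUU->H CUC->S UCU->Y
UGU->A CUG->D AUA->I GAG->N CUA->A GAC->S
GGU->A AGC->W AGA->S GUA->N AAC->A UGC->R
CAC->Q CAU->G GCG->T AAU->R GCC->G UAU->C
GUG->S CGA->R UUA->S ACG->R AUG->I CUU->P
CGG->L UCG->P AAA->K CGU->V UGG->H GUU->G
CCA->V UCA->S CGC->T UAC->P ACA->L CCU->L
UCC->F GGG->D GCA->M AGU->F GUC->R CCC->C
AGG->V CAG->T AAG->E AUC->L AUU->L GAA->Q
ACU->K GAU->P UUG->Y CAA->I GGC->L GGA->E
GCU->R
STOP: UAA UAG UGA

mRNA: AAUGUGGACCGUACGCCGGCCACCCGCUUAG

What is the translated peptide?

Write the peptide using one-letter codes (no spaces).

start AUG at pos 1
pos 1: AUG -> I; peptide=I
pos 4: UGG -> H; peptide=IH
pos 7: ACC -> T; peptide=IHT
pos 10: GUA -> N; peptide=IHTN
pos 13: CGC -> T; peptide=IHTNT
pos 16: CGG -> L; peptide=IHTNTL
pos 19: CCA -> V; peptide=IHTNTLV
pos 22: CCC -> C; peptide=IHTNTLVC
pos 25: GCU -> R; peptide=IHTNTLVCR
pos 28: UAG -> STOP

Answer: IHTNTLVCR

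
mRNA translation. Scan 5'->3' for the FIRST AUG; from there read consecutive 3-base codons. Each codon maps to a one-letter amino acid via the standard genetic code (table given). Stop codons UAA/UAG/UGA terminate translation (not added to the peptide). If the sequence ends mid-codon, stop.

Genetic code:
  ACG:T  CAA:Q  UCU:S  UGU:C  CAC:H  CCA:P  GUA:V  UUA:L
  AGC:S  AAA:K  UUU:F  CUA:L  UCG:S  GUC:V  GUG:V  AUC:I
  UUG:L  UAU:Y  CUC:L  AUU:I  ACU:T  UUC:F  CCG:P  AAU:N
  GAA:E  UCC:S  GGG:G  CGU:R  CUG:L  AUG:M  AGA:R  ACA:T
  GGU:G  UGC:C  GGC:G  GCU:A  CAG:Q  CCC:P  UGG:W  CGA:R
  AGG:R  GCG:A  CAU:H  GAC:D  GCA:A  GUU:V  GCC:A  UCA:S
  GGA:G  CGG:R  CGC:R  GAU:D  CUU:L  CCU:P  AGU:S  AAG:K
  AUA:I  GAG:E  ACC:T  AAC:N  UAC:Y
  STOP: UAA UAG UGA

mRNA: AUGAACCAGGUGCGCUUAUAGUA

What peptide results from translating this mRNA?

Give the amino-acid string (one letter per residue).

start AUG at pos 0
pos 0: AUG -> M; peptide=M
pos 3: AAC -> N; peptide=MN
pos 6: CAG -> Q; peptide=MNQ
pos 9: GUG -> V; peptide=MNQV
pos 12: CGC -> R; peptide=MNQVR
pos 15: UUA -> L; peptide=MNQVRL
pos 18: UAG -> STOP

Answer: MNQVRL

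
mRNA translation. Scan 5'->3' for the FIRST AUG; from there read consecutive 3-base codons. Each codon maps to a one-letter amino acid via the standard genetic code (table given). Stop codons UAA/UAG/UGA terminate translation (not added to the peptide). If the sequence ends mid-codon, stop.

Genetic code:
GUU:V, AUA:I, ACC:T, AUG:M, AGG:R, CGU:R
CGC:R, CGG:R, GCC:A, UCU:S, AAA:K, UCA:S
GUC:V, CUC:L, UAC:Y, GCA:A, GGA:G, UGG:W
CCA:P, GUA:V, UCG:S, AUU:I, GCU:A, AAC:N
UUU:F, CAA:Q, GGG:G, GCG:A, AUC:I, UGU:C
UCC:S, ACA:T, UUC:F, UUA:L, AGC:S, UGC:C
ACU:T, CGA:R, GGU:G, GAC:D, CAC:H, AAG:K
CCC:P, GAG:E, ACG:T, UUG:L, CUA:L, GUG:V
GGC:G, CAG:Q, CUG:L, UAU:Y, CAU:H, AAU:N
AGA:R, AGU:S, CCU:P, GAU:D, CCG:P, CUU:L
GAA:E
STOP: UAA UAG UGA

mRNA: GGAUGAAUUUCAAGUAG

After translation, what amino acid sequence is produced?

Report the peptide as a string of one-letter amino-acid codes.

Answer: MNFK

Derivation:
start AUG at pos 2
pos 2: AUG -> M; peptide=M
pos 5: AAU -> N; peptide=MN
pos 8: UUC -> F; peptide=MNF
pos 11: AAG -> K; peptide=MNFK
pos 14: UAG -> STOP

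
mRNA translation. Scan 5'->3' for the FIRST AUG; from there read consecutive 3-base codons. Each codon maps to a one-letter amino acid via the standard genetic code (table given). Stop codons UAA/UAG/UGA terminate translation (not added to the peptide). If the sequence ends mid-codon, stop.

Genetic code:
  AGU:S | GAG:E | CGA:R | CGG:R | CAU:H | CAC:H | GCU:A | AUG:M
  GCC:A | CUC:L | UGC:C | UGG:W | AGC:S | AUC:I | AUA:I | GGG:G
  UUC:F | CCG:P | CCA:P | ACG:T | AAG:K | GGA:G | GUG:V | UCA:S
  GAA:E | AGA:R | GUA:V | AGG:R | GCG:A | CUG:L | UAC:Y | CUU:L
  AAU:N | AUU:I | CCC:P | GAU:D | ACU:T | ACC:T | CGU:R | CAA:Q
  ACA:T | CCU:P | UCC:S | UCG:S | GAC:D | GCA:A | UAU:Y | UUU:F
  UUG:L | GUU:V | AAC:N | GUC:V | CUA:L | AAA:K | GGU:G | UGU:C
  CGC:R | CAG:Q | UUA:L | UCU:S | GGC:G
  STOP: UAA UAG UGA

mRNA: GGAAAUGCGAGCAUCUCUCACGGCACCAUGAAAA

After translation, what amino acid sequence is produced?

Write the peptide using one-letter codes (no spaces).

start AUG at pos 4
pos 4: AUG -> M; peptide=M
pos 7: CGA -> R; peptide=MR
pos 10: GCA -> A; peptide=MRA
pos 13: UCU -> S; peptide=MRAS
pos 16: CUC -> L; peptide=MRASL
pos 19: ACG -> T; peptide=MRASLT
pos 22: GCA -> A; peptide=MRASLTA
pos 25: CCA -> P; peptide=MRASLTAP
pos 28: UGA -> STOP

Answer: MRASLTAP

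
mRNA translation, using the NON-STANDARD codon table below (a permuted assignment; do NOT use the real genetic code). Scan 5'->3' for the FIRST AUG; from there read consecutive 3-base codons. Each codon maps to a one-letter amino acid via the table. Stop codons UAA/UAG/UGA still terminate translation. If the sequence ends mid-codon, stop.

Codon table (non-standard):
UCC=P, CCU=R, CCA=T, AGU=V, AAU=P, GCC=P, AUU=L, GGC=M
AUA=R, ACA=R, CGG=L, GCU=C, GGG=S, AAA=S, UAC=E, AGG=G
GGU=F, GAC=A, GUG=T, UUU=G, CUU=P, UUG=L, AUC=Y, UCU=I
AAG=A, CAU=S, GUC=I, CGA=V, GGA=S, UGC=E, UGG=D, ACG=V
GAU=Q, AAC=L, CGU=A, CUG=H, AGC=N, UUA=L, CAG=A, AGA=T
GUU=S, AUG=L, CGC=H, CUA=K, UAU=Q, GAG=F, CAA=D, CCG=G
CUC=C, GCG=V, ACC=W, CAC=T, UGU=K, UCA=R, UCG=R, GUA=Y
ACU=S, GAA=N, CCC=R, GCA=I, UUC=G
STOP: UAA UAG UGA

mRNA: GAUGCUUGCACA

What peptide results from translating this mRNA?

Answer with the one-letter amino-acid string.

Answer: LPI

Derivation:
start AUG at pos 1
pos 1: AUG -> L; peptide=L
pos 4: CUU -> P; peptide=LP
pos 7: GCA -> I; peptide=LPI
pos 10: only 2 nt remain (<3), stop (end of mRNA)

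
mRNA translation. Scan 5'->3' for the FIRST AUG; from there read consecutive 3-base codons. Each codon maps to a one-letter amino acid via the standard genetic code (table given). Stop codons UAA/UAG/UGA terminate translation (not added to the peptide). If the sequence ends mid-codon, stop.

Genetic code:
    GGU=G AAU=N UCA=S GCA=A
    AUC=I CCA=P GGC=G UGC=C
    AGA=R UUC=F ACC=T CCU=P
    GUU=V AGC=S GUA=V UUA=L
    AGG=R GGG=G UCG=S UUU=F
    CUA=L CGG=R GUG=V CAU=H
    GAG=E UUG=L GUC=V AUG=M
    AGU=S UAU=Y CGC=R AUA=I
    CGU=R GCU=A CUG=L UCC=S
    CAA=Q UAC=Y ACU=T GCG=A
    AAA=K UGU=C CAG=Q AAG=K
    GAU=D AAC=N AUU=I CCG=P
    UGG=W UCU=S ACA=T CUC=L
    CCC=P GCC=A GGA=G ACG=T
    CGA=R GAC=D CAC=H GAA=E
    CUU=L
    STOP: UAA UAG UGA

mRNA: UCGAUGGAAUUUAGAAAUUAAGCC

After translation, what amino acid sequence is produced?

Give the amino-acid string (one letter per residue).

start AUG at pos 3
pos 3: AUG -> M; peptide=M
pos 6: GAA -> E; peptide=ME
pos 9: UUU -> F; peptide=MEF
pos 12: AGA -> R; peptide=MEFR
pos 15: AAU -> N; peptide=MEFRN
pos 18: UAA -> STOP

Answer: MEFRN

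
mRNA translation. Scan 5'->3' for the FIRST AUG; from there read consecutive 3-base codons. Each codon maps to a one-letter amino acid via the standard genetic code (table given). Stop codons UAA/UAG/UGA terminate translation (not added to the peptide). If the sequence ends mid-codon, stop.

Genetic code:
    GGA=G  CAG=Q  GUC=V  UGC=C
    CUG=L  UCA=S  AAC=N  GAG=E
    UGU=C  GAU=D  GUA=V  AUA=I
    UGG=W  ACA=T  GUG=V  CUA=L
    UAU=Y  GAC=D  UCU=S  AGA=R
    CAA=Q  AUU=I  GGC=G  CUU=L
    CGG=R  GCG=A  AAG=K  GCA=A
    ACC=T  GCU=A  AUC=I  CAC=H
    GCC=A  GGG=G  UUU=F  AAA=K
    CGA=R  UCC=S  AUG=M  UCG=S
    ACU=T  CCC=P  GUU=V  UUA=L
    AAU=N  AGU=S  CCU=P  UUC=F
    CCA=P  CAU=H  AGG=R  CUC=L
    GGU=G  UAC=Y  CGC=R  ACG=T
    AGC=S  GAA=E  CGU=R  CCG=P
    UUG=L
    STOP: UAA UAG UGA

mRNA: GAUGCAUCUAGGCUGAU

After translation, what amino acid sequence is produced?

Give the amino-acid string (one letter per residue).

Answer: MHLG

Derivation:
start AUG at pos 1
pos 1: AUG -> M; peptide=M
pos 4: CAU -> H; peptide=MH
pos 7: CUA -> L; peptide=MHL
pos 10: GGC -> G; peptide=MHLG
pos 13: UGA -> STOP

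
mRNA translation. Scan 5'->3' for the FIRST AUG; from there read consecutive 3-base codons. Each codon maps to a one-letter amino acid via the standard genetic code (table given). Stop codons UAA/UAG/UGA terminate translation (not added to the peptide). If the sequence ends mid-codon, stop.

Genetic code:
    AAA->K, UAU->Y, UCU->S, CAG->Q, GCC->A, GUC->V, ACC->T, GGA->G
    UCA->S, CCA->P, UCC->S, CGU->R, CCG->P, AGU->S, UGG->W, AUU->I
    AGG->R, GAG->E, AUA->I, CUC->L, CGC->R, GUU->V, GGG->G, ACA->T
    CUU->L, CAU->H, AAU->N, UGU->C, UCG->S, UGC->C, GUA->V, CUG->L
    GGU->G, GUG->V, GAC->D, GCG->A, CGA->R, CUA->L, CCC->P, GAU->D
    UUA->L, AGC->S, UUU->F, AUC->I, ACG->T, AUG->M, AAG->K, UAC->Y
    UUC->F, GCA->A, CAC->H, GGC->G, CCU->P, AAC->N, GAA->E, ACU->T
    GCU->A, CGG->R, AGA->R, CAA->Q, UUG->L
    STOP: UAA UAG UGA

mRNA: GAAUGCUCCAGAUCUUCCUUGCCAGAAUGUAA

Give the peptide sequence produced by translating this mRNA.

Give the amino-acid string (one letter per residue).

start AUG at pos 2
pos 2: AUG -> M; peptide=M
pos 5: CUC -> L; peptide=ML
pos 8: CAG -> Q; peptide=MLQ
pos 11: AUC -> I; peptide=MLQI
pos 14: UUC -> F; peptide=MLQIF
pos 17: CUU -> L; peptide=MLQIFL
pos 20: GCC -> A; peptide=MLQIFLA
pos 23: AGA -> R; peptide=MLQIFLAR
pos 26: AUG -> M; peptide=MLQIFLARM
pos 29: UAA -> STOP

Answer: MLQIFLARM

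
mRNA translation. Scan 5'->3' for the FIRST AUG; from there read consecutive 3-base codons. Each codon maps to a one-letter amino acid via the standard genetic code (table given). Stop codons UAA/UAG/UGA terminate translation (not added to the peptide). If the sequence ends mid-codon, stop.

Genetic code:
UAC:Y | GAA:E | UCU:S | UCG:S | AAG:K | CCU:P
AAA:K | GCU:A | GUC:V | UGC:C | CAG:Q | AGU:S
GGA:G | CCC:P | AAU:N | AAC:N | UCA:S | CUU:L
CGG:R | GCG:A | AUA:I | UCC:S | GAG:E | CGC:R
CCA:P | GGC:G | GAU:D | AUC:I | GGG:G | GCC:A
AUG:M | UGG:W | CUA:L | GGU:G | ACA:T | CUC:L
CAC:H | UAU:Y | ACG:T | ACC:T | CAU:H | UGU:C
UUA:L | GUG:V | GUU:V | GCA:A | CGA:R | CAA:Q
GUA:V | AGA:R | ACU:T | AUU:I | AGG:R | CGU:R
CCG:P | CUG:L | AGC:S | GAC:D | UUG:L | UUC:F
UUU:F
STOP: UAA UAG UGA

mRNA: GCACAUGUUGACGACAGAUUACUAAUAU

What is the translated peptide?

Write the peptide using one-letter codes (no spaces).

start AUG at pos 4
pos 4: AUG -> M; peptide=M
pos 7: UUG -> L; peptide=ML
pos 10: ACG -> T; peptide=MLT
pos 13: ACA -> T; peptide=MLTT
pos 16: GAU -> D; peptide=MLTTD
pos 19: UAC -> Y; peptide=MLTTDY
pos 22: UAA -> STOP

Answer: MLTTDY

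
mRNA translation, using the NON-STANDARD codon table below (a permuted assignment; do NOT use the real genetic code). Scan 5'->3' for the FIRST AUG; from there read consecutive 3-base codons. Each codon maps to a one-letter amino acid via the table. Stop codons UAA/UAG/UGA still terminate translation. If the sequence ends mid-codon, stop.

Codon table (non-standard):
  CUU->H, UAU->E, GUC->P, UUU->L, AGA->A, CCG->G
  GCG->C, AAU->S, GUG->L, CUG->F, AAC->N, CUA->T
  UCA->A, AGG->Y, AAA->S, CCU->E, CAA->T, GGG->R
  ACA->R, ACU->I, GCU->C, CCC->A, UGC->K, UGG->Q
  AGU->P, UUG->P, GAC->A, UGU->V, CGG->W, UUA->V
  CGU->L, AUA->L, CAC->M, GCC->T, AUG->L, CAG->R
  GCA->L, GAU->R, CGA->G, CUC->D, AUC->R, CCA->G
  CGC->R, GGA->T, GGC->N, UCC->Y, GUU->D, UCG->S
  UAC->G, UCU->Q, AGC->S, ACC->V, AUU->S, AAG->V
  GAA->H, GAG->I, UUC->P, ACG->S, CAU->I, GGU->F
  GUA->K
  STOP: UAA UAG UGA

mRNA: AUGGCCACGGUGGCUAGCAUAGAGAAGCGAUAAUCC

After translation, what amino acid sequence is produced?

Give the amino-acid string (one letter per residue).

start AUG at pos 0
pos 0: AUG -> L; peptide=L
pos 3: GCC -> T; peptide=LT
pos 6: ACG -> S; peptide=LTS
pos 9: GUG -> L; peptide=LTSL
pos 12: GCU -> C; peptide=LTSLC
pos 15: AGC -> S; peptide=LTSLCS
pos 18: AUA -> L; peptide=LTSLCSL
pos 21: GAG -> I; peptide=LTSLCSLI
pos 24: AAG -> V; peptide=LTSLCSLIV
pos 27: CGA -> G; peptide=LTSLCSLIVG
pos 30: UAA -> STOP

Answer: LTSLCSLIVG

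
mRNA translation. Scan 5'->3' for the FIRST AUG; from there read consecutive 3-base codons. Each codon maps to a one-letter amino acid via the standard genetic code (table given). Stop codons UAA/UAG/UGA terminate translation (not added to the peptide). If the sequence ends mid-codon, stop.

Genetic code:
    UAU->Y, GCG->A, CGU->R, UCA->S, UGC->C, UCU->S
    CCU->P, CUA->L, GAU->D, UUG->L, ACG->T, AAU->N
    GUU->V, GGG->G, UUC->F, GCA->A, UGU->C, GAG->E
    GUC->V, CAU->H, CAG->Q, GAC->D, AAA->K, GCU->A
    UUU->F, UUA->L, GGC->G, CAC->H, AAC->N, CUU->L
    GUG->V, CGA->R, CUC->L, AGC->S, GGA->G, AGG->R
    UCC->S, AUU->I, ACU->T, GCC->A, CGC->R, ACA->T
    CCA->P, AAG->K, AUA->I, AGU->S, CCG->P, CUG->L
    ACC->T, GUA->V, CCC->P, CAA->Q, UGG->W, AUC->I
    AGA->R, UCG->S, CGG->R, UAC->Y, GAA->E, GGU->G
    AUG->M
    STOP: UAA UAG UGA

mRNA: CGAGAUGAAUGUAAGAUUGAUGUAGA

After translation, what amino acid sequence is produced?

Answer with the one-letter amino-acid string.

start AUG at pos 4
pos 4: AUG -> M; peptide=M
pos 7: AAU -> N; peptide=MN
pos 10: GUA -> V; peptide=MNV
pos 13: AGA -> R; peptide=MNVR
pos 16: UUG -> L; peptide=MNVRL
pos 19: AUG -> M; peptide=MNVRLM
pos 22: UAG -> STOP

Answer: MNVRLM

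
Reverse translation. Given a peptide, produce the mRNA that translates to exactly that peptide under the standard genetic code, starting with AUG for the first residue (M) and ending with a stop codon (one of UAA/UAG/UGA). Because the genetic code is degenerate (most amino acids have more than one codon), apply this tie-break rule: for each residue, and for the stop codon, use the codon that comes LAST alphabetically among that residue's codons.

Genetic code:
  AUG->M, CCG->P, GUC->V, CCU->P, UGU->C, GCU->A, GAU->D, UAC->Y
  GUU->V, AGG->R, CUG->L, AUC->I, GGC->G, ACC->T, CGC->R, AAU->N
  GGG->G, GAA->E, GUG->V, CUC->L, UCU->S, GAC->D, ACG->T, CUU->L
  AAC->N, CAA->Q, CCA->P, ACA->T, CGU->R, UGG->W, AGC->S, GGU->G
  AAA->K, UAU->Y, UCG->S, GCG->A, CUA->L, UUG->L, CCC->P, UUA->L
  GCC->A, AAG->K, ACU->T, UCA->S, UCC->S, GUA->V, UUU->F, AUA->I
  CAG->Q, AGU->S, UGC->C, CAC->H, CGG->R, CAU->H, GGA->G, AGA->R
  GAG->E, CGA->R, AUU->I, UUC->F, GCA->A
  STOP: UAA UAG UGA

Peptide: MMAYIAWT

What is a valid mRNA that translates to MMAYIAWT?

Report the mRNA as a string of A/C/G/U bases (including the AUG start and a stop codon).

Answer: mRNA: AUGAUGGCUUAUAUUGCUUGGACUUGA

Derivation:
residue 1: M -> AUG (start codon)
residue 2: M -> AUG (only codon)
residue 3: A codons sorted = GCA,GCC,GCG,GCU -> pick last = GCU
residue 4: Y codons sorted = UAC,UAU -> pick last = UAU
residue 5: I codons sorted = AUA,AUC,AUU -> pick last = AUU
residue 6: A codons sorted = GCA,GCC,GCG,GCU -> pick last = GCU
residue 7: W -> UGG (only codon)
residue 8: T codons sorted = ACA,ACC,ACG,ACU -> pick last = ACU
terminator: stop codons sorted = UAA,UAG,UGA -> pick last = UGA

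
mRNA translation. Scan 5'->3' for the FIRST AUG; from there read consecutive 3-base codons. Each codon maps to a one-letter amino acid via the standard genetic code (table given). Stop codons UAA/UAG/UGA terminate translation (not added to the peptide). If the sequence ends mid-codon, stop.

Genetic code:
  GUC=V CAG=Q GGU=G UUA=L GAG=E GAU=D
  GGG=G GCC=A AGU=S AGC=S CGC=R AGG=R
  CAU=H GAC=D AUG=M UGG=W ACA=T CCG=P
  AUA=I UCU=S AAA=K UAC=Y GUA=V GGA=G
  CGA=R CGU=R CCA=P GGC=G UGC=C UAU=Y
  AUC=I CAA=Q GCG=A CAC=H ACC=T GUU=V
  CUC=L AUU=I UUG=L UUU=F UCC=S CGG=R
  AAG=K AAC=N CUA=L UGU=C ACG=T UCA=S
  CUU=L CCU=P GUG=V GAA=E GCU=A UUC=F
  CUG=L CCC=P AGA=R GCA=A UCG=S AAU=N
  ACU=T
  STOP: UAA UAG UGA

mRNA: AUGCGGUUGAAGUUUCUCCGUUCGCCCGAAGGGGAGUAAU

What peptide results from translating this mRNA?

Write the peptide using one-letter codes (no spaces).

start AUG at pos 0
pos 0: AUG -> M; peptide=M
pos 3: CGG -> R; peptide=MR
pos 6: UUG -> L; peptide=MRL
pos 9: AAG -> K; peptide=MRLK
pos 12: UUU -> F; peptide=MRLKF
pos 15: CUC -> L; peptide=MRLKFL
pos 18: CGU -> R; peptide=MRLKFLR
pos 21: UCG -> S; peptide=MRLKFLRS
pos 24: CCC -> P; peptide=MRLKFLRSP
pos 27: GAA -> E; peptide=MRLKFLRSPE
pos 30: GGG -> G; peptide=MRLKFLRSPEG
pos 33: GAG -> E; peptide=MRLKFLRSPEGE
pos 36: UAA -> STOP

Answer: MRLKFLRSPEGE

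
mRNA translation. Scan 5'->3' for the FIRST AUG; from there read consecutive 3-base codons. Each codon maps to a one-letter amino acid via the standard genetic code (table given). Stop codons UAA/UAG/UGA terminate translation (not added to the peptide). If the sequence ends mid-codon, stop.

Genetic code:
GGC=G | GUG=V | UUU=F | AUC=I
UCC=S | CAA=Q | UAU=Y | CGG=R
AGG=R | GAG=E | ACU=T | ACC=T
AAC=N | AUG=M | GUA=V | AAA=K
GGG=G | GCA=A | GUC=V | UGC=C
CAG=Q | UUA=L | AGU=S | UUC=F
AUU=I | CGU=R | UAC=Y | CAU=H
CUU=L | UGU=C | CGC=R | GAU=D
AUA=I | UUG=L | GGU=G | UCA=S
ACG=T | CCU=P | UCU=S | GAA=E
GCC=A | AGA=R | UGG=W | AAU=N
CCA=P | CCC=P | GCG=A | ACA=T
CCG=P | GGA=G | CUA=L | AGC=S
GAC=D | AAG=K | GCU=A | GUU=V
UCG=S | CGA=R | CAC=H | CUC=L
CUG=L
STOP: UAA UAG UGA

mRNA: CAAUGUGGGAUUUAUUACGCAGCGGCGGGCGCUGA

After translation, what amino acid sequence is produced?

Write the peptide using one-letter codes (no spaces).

Answer: MWDLLRSGGR

Derivation:
start AUG at pos 2
pos 2: AUG -> M; peptide=M
pos 5: UGG -> W; peptide=MW
pos 8: GAU -> D; peptide=MWD
pos 11: UUA -> L; peptide=MWDL
pos 14: UUA -> L; peptide=MWDLL
pos 17: CGC -> R; peptide=MWDLLR
pos 20: AGC -> S; peptide=MWDLLRS
pos 23: GGC -> G; peptide=MWDLLRSG
pos 26: GGG -> G; peptide=MWDLLRSGG
pos 29: CGC -> R; peptide=MWDLLRSGGR
pos 32: UGA -> STOP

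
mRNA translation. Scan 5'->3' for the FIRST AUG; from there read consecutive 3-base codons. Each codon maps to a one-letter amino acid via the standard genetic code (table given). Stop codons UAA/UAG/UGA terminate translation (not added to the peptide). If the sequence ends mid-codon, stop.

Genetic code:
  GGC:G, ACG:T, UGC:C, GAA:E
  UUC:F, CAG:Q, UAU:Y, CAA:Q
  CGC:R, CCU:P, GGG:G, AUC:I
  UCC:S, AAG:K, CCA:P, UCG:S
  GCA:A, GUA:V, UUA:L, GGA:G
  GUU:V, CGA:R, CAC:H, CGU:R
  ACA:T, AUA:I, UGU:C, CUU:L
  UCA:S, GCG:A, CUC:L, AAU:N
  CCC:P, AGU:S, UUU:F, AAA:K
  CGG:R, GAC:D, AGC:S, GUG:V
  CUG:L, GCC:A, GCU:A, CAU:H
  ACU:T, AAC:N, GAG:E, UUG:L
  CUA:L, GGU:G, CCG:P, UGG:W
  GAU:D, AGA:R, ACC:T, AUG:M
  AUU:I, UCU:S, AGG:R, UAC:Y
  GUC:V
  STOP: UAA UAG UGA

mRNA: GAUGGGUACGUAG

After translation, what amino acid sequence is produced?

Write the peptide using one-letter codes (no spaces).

start AUG at pos 1
pos 1: AUG -> M; peptide=M
pos 4: GGU -> G; peptide=MG
pos 7: ACG -> T; peptide=MGT
pos 10: UAG -> STOP

Answer: MGT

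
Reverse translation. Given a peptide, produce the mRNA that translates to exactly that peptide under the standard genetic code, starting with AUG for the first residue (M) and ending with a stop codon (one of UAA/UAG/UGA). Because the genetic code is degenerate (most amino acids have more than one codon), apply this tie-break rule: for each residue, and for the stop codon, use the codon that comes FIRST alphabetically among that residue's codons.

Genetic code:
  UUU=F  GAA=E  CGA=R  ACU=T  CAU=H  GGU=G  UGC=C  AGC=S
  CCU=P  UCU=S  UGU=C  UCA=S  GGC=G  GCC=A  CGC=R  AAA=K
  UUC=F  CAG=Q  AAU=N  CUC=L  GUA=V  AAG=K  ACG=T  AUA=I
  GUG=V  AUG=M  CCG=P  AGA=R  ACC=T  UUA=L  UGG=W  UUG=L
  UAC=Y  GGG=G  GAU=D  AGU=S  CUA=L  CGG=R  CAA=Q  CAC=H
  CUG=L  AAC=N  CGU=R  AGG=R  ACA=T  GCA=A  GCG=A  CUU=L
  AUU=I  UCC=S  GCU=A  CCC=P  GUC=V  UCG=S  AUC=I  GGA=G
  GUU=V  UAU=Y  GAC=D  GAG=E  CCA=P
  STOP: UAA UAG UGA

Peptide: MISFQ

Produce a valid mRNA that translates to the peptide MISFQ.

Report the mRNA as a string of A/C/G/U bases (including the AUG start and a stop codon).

Answer: mRNA: AUGAUAAGCUUCCAAUAA

Derivation:
residue 1: M -> AUG (start codon)
residue 2: I codons sorted = AUA,AUC,AUU -> pick first = AUA
residue 3: S codons sorted = AGC,AGU,UCA,UCC,UCG,UCU -> pick first = AGC
residue 4: F codons sorted = UUC,UUU -> pick first = UUC
residue 5: Q codons sorted = CAA,CAG -> pick first = CAA
terminator: stop codons sorted = UAA,UAG,UGA -> pick first = UAA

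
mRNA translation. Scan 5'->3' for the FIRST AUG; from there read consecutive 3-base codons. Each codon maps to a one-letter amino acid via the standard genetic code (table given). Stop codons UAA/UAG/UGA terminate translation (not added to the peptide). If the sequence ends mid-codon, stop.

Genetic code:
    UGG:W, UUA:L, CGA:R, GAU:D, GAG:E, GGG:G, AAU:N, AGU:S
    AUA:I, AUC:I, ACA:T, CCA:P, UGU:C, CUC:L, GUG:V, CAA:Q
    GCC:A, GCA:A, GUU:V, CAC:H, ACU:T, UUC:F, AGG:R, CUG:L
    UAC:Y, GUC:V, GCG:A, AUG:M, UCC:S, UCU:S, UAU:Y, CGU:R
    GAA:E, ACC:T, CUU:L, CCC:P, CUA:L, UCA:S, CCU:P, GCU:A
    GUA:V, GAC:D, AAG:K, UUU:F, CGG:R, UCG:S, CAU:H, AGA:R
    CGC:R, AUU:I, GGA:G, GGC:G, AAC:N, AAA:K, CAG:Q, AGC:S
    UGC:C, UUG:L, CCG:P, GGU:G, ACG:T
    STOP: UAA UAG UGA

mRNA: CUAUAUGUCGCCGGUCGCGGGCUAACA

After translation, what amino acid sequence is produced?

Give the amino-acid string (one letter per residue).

start AUG at pos 4
pos 4: AUG -> M; peptide=M
pos 7: UCG -> S; peptide=MS
pos 10: CCG -> P; peptide=MSP
pos 13: GUC -> V; peptide=MSPV
pos 16: GCG -> A; peptide=MSPVA
pos 19: GGC -> G; peptide=MSPVAG
pos 22: UAA -> STOP

Answer: MSPVAG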